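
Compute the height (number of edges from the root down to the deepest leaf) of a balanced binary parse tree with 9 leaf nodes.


In a balanced binary tree with n leaves the deepest leaf is ceil(log2(n)) edges below the root.
log2(9) = 3.1699
ceil(3.1699) = 4
height (edges) = 4

4


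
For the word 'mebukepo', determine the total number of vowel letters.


Scanning each character of 'mebukepo':
  Position 1: 'm' -> consonant (running count: 0)
  Position 2: 'e' -> vowel (running count: 1)
  Position 3: 'b' -> consonant (running count: 1)
  Position 4: 'u' -> vowel (running count: 2)
  Position 5: 'k' -> consonant (running count: 2)
  Position 6: 'e' -> vowel (running count: 3)
  Position 7: 'p' -> consonant (running count: 3)
  Position 8: 'o' -> vowel (running count: 4)
Total vowels: 4

4


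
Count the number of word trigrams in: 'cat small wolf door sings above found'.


Word trigrams from [7] words:
  Trigram 1: (cat small wolf)
  Trigram 2: (small wolf door)
  Trigram 3: (wolf door sings)
  Trigram 4: (door sings above)
  Trigram 5: (sings above found)
Total word trigrams: 7 - 2 = 5

5


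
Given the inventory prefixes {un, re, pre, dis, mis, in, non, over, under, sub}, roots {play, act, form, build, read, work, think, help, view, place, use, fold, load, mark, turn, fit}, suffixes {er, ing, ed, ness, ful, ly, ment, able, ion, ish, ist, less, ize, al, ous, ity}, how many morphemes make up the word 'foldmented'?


Segmenting 'foldmented' against the inventory:
  'fold' -> root (morpheme 1)
  'ment' -> suffix (morpheme 2)
  'ed' -> suffix (morpheme 3)
Total morphemes: 3

3


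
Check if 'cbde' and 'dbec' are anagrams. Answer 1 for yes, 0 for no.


Sort characters of 'cbde': 'bcde'
Sort characters of 'dbec': 'bcde'
Sorted forms match -> they ARE anagrams
Result: 1

1


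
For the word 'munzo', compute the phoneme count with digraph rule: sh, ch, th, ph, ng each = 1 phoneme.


Parsing 'munzo' greedily, digraphs first:
  'm' -> consonant phoneme (phonemes so far: 1)
  'u' -> vowel phoneme (phonemes so far: 2)
  'n' -> consonant phoneme (phonemes so far: 3)
  'z' -> consonant phoneme (phonemes so far: 4)
  'o' -> vowel phoneme (phonemes so far: 5)
Total phonemes: 5

5


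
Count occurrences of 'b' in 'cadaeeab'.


Scanning 'cadaeeab' for 'b':
  Position 7: 'b' -> MATCH (count: 1)
Total occurrences of 'b': 1

1


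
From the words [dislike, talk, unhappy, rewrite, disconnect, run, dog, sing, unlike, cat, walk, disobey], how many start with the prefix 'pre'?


Checking each word for prefix 'pre':
  'dislike' -> no (count: 0)
  'talk' -> no (count: 0)
  'unhappy' -> no (count: 0)
  'rewrite' -> no (count: 0)
  'disconnect' -> no (count: 0)
  'run' -> no (count: 0)
  'dog' -> no (count: 0)
  'sing' -> no (count: 0)
  'unlike' -> no (count: 0)
  'cat' -> no (count: 0)
  'walk' -> no (count: 0)
  'disobey' -> no (count: 0)
Total with prefix 'pre': 0

0


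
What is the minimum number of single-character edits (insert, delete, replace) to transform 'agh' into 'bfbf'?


Building DP table for s1='agh' (len 3) and s2='bfbf' (len 4):
       b  f  b  f
    0  1  2  3  4
  a 1  1  2  3  4
  g 2  2  2  3  4
  h 3  3  3  3  4
Edit distance = dp[3][4] = 4

4


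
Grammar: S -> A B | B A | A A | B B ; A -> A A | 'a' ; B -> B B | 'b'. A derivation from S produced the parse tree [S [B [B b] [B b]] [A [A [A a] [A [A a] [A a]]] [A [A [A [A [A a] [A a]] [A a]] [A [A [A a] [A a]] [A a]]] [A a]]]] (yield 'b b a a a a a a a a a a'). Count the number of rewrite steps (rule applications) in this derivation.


Every bracketed nonterminal node [X ...] in the tree is produced by exactly one rule application.
Reading the tree off as a leftmost derivation:
  Step 1: S  =>  B A   (applied S -> B A)
  Step 2: B A  =>  B B A   (applied B -> B B)
  Step 3: B B A  =>  b B A   (applied B -> b)
  Step 4: b B A  =>  b b A   (applied B -> b)
  Step 5: b b A  =>  b b A A   (applied A -> A A)
  Step 6: b b A A  =>  b b A A A   (applied A -> A A)
  Step 7: b b A A A  =>  b b a A A   (applied A -> a)
  Step 8: b b a A A  =>  b b a A A A   (applied A -> A A)
  Step 9: b b a A A A  =>  b b a a A A   (applied A -> a)
  Step 10: b b a a A A  =>  b b a a a A   (applied A -> a)
  Step 11: b b a a a A  =>  b b a a a A A   (applied A -> A A)
  Step 12: b b a a a A A  =>  b b a a a A A A   (applied A -> A A)
  Step 13: b b a a a A A A  =>  b b a a a A A A A   (applied A -> A A)
  Step 14: b b a a a A A A A  =>  b b a a a A A A A A   (applied A -> A A)
  Step 15: b b a a a A A A A A  =>  b b a a a a A A A A   (applied A -> a)
  Step 16: b b a a a a A A A A  =>  b b a a a a a A A A   (applied A -> a)
  Step 17: b b a a a a a A A A  =>  b b a a a a a a A A   (applied A -> a)
  Step 18: b b a a a a a a A A  =>  b b a a a a a a A A A   (applied A -> A A)
  Step 19: b b a a a a a a A A A  =>  b b a a a a a a A A A A   (applied A -> A A)
  Step 20: b b a a a a a a A A A A  =>  b b a a a a a a a A A A   (applied A -> a)
  Step 21: b b a a a a a a a A A A  =>  b b a a a a a a a a A A   (applied A -> a)
  Step 22: b b a a a a a a a a A A  =>  b b a a a a a a a a a A   (applied A -> a)
  Step 23: b b a a a a a a a a a A  =>  b b a a a a a a a a a a   (applied A -> a)
Final yield: b b a a a a a a a a a a
Total rewrite steps: 23

23


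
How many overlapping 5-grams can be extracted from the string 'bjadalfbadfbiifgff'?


String 'bjadalfbadfbiifgff' has length L = 18.
Number of overlapping n-grams = L - n + 1
Substituting: 18 - 5 + 1 = 14

14


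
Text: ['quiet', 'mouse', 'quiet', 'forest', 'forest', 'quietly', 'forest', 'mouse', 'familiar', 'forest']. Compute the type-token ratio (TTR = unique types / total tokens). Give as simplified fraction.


Tokens: 10
Unique types: ('familiar', 'forest', 'mouse', 'quiet', 'quietly') = 5
TTR = 5/10
Simplify: divide both by 5 -> 1/2
TTR = 1/2

1/2


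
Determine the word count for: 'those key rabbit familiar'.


Counting words by splitting on spaces:
  Word 1: 'those'
  Word 2: 'key'
  Word 3: 'rabbit'
  Word 4: 'familiar'
Total words: 4

4


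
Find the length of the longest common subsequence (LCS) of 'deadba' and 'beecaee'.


DP table for LCS of 'deadba' and 'beecaee':
       b  e  e  c  a  e  e
    0  0  0  0  0  0  0  0
  d 0  0  0  0  0  0  0  0
  e 0  0  1  1  1  1  1  1
  a 0  0  1  1  1  2  2  2
  d 0  0  1  1  1  2  2  2
  b 0  1  1  1  1  2  2  2
  a 0  1  1  1  1  2  2  2
LCS: 'ea'
LCS length = 2

2


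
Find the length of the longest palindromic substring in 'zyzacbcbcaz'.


Scanning 'zyzacbcbcaz' for palindromic substrings.
Substring at positions 2-10: 'zacbcbcaz'.
Check: reverse('zacbcbcaz') = 'zacbcbcaz' -> palindrome confirmed.
Neighbouring characters ('y' / '-') break symmetry, so it cannot extend further.
No longer palindromic substring exists; longest length = 9

9


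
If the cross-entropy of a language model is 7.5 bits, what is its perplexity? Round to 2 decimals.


Perplexity formula: PP = 2^H
H = 7.5
PP = 2^7.5
Decompose: 2^7.5 = 2^7 * 2^0.5 = 2^7 * sqrt(2)
2^7 = 128, sqrt(2) ~ 1.4142136
PP ~ 128 * 1.4142136 = 181.0193408
Rounded to 2 decimals: 181.02

181.02


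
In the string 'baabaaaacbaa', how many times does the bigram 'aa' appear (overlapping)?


Scanning 'baabaaaacbaa' for bigram 'aa':
  Position 0: 'ba' -> no
  Position 1: 'aa' -> MATCH
  Position 2: 'ab' -> no
  Position 3: 'ba' -> no
  Position 4: 'aa' -> MATCH
  Position 5: 'aa' -> MATCH
  Position 6: 'aa' -> MATCH
  Position 7: 'ac' -> no
  Position 8: 'cb' -> no
  Position 9: 'ba' -> no
  Position 10: 'aa' -> MATCH
Total matches: 5

5


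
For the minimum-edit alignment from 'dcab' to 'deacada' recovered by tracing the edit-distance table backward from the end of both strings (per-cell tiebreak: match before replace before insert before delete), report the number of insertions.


Edit distance = 4. Backtracking from cell (4, 7) with preference match > replace > insert > delete,
then listing the resulting alignment 'dcab' -> 'deacada' left to right:
  Step 1: keep 'd'
  Step 2: insert 'e' [insertion #1]
  Step 3: insert 'a' [insertion #2]
  Step 4: keep 'c'
  Step 5: keep 'a'
  Step 6: insert 'd' [insertion #3]
  Step 7: replace b->a
Total insertions: 3

3


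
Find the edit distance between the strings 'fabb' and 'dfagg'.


Building DP table for s1='fabb' (len 4) and s2='dfagg' (len 5):
       d  f  a  g  g
    0  1  2  3  4  5
  f 1  1  1  2  3  4
  a 2  2  2  1  2  3
  b 3  3  3  2  2  3
  b 4  4  4  3  3  3
Edit distance = dp[4][5] = 3

3


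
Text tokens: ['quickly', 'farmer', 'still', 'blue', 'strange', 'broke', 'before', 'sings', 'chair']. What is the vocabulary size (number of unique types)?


Listing all tokens and tracking unique types:
  Token 1: 'quickly' -> NEW (unique so far: 1)
  Token 2: 'farmer' -> NEW (unique so far: 2)
  Token 3: 'still' -> NEW (unique so far: 3)
  Token 4: 'blue' -> NEW (unique so far: 4)
  Token 5: 'strange' -> NEW (unique so far: 5)
  Token 6: 'broke' -> NEW (unique so far: 6)
  Token 7: 'before' -> NEW (unique so far: 7)
  Token 8: 'sings' -> NEW (unique so far: 8)
  Token 9: 'chair' -> NEW (unique so far: 9)
Unique types: ('before', 'blue', 'broke', 'chair', 'farmer', 'quickly', 'sings', 'still', 'strange')
Vocabulary size: 9

9


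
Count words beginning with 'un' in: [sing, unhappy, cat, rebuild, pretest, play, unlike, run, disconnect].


Checking each word for prefix 'un':
  'sing' -> no (count: 0)
  'unhappy' -> YES, starts with 'un' (count: 1)
  'cat' -> no (count: 1)
  'rebuild' -> no (count: 1)
  'pretest' -> no (count: 1)
  'play' -> no (count: 1)
  'unlike' -> YES, starts with 'un' (count: 2)
  'run' -> no (count: 2)
  'disconnect' -> no (count: 2)
Total with prefix 'un': 2

2


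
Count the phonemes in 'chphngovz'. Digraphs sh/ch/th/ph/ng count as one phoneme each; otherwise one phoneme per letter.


Parsing 'chphngovz' greedily, digraphs first:
  'ch' -> digraph (1 consonant phoneme) (phonemes so far: 1)
  'ph' -> digraph (1 consonant phoneme) (phonemes so far: 2)
  'ng' -> digraph (1 consonant phoneme) (phonemes so far: 3)
  'o' -> vowel phoneme (phonemes so far: 4)
  'v' -> consonant phoneme (phonemes so far: 5)
  'z' -> consonant phoneme (phonemes so far: 6)
Total phonemes: 6

6


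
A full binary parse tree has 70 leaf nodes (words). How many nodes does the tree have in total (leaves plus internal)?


Leaf nodes (terminals): 70
Internal nodes = n - 1 = 70 - 1 = 69
Total = leaves + internal = 70 + 69 = 139

139


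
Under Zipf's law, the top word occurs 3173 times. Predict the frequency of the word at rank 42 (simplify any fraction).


Zipf's law: freq(rank) = f1 / rank
f1 = 3173, rank = 42
freq = 3173 / 42
GCD(3173, 42) = 1
Simplified: 3173/42

3173/42


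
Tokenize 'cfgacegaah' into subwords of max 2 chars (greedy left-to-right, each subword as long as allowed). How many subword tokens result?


'cfgacegaah' has 10 characters.
Chunking with max size 2:
  Chunk 1: 'cf' (positions 0-1)
  Chunk 2: 'ga' (positions 2-3)
  Chunk 3: 'ce' (positions 4-5)
  Chunk 4: 'ga' (positions 6-7)
  Chunk 5: 'ah' (positions 8-9)
Total chunks: ceil(10 / 2) = 5

5


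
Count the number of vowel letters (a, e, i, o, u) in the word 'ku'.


Scanning each character of 'ku':
  Position 1: 'k' -> consonant (running count: 0)
  Position 2: 'u' -> vowel (running count: 1)
Total vowels: 1

1


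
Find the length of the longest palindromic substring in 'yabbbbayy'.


Scanning 'yabbbbayy' for palindromic substrings.
Substring at positions 0-7: 'yabbbbay'.
Check: reverse('yabbbbay') = 'yabbbbay' -> palindrome confirmed.
Neighbouring characters ('-' / 'y') break symmetry, so it cannot extend further.
No longer palindromic substring exists; longest length = 8

8


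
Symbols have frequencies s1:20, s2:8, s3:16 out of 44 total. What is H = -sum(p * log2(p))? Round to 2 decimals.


Computing entropy H = -sum(p_i * log2(p_i)):
  s1: p = 20/44 = 0.4545, -p*log2(p) = 0.5170
  s2: p = 8/44 = 0.1818, -p*log2(p) = 0.4472
  s3: p = 16/44 = 0.3636, -p*log2(p) = 0.5307
H = sum of terms = 1.4949
Rounded to 2 decimals: 1.49

1.49


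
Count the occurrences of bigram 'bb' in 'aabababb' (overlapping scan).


Scanning 'aabababb' for bigram 'bb':
  Position 0: 'aa' -> no
  Position 1: 'ab' -> no
  Position 2: 'ba' -> no
  Position 3: 'ab' -> no
  Position 4: 'ba' -> no
  Position 5: 'ab' -> no
  Position 6: 'bb' -> MATCH
Total matches: 1

1


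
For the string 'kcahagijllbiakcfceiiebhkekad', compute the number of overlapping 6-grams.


String 'kcahagijllbiakcfceiiebhkekad' has length L = 28.
Number of overlapping n-grams = L - n + 1
Substituting: 28 - 6 + 1 = 23

23


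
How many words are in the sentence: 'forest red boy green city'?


Counting words by splitting on spaces:
  Word 1: 'forest'
  Word 2: 'red'
  Word 3: 'boy'
  Word 4: 'green'
  Word 5: 'city'
Total words: 5

5


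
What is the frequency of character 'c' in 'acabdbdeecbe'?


Scanning 'acabdbdeecbe' for 'c':
  Position 1: 'c' -> MATCH (count: 1)
  Position 9: 'c' -> MATCH (count: 2)
Total occurrences of 'c': 2

2


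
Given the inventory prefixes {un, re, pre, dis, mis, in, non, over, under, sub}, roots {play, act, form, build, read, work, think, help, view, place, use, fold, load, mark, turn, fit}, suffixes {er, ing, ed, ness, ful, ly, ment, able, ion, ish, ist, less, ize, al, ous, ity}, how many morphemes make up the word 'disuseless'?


Segmenting 'disuseless' against the inventory:
  'dis' -> prefix (morpheme 1)
  'use' -> root (morpheme 2)
  'less' -> suffix (morpheme 3)
Total morphemes: 3

3


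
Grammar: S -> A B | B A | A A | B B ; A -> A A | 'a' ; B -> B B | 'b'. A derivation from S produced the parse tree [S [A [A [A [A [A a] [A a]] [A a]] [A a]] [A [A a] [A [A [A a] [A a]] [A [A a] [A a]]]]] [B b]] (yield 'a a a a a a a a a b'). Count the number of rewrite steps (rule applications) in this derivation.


Every bracketed nonterminal node [X ...] in the tree is produced by exactly one rule application.
Reading the tree off as a leftmost derivation:
  Step 1: S  =>  A B   (applied S -> A B)
  Step 2: A B  =>  A A B   (applied A -> A A)
  Step 3: A A B  =>  A A A B   (applied A -> A A)
  Step 4: A A A B  =>  A A A A B   (applied A -> A A)
  Step 5: A A A A B  =>  A A A A A B   (applied A -> A A)
  Step 6: A A A A A B  =>  a A A A A B   (applied A -> a)
  Step 7: a A A A A B  =>  a a A A A B   (applied A -> a)
  Step 8: a a A A A B  =>  a a a A A B   (applied A -> a)
  Step 9: a a a A A B  =>  a a a a A B   (applied A -> a)
  Step 10: a a a a A B  =>  a a a a A A B   (applied A -> A A)
  Step 11: a a a a A A B  =>  a a a a a A B   (applied A -> a)
  Step 12: a a a a a A B  =>  a a a a a A A B   (applied A -> A A)
  Step 13: a a a a a A A B  =>  a a a a a A A A B   (applied A -> A A)
  Step 14: a a a a a A A A B  =>  a a a a a a A A B   (applied A -> a)
  Step 15: a a a a a a A A B  =>  a a a a a a a A B   (applied A -> a)
  Step 16: a a a a a a a A B  =>  a a a a a a a A A B   (applied A -> A A)
  Step 17: a a a a a a a A A B  =>  a a a a a a a a A B   (applied A -> a)
  Step 18: a a a a a a a a A B  =>  a a a a a a a a a B   (applied A -> a)
  Step 19: a a a a a a a a a B  =>  a a a a a a a a a b   (applied B -> b)
Final yield: a a a a a a a a a b
Total rewrite steps: 19

19


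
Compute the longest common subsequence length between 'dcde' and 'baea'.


DP table for LCS of 'dcde' and 'baea':
       b  a  e  a
    0  0  0  0  0
  d 0  0  0  0  0
  c 0  0  0  0  0
  d 0  0  0  0  0
  e 0  0  0  1  1
LCS: 'e'
LCS length = 1

1


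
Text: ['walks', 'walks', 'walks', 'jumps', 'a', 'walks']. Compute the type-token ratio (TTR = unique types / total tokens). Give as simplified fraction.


Tokens: 6
Unique types: ('a', 'jumps', 'walks') = 3
TTR = 3/6
Simplify: divide both by 3 -> 1/2
TTR = 1/2

1/2


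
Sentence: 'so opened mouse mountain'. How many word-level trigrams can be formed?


Word trigrams from [4] words:
  Trigram 1: (so opened mouse)
  Trigram 2: (opened mouse mountain)
Total word trigrams: 4 - 2 = 2

2


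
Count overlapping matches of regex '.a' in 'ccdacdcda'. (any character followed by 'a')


Pattern: .a means any character followed by 'a'.
Scanning 'ccdacdcda' position-by-position:
  Pos 0: window 'cc' -> no
  Pos 1: window 'cd' -> no
  Pos 2: window 'da' -> MATCH
  Pos 3: window 'ac' -> no
  Pos 4: window 'cd' -> no
  Pos 5: window 'dc' -> no
  Pos 6: window 'cd' -> no
  Pos 7: window 'da' -> MATCH
  Pos 8: window 'a' -> no
Total matches: 2

2


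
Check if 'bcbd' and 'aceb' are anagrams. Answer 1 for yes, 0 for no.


Sort characters of 'bcbd': 'bbcd'
Sort characters of 'aceb': 'abce'
Sorted forms differ -> they are NOT anagrams
Result: 0

0


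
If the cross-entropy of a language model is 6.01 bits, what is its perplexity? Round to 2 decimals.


Perplexity formula: PP = 2^H
H = 6.01
PP = 2^6.01
Decompose: 2^6.01 = 2^6 * 2^0.01
2^6 = 64, 2^0.01 ~ 1.0069556
PP ~ 64 * 1.0069556 = 64.4451584
Rounded to 2 decimals: 64.45

64.45


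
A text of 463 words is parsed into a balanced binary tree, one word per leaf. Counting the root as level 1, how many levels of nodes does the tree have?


In a balanced binary tree with n leaves the deepest leaf is ceil(log2(n)) edges below the root,
so counting node levels inclusive of root and leaves gives ceil(log2(n)) + 1 levels.
log2(463) = 8.8549
ceil(8.8549) = 9
levels = 9 + 1 = 10

10


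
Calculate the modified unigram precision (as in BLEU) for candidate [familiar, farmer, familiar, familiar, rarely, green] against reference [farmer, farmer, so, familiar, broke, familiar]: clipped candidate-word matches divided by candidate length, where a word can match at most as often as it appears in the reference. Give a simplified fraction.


Reference word counts: {'broke': 1, 'familiar': 2, 'farmer': 2, 'so': 1}
Checking each candidate word (with clipping):
  'familiar' -> in reference (ref count 2, used 1/2) -> match (matches: 1)
  'farmer' -> in reference (ref count 2, used 1/2) -> match (matches: 2)
  'familiar' -> in reference (ref count 2, used 2/2) -> match (matches: 3)
  'familiar' -> ref count 2 already used up (2/2) -> clipped, no match (matches: 3)
  'rarely' -> not in reference -> no match (matches: 3)
  'green' -> not in reference -> no match (matches: 3)
Clipped matches: 3, Candidate length: 6
Precision = 3/6 = 1/2

1/2


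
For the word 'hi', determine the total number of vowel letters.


Scanning each character of 'hi':
  Position 1: 'h' -> consonant (running count: 0)
  Position 2: 'i' -> vowel (running count: 1)
Total vowels: 1

1


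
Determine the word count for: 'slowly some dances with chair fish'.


Counting words by splitting on spaces:
  Word 1: 'slowly'
  Word 2: 'some'
  Word 3: 'dances'
  Word 4: 'with'
  Word 5: 'chair'
  Word 6: 'fish'
Total words: 6

6


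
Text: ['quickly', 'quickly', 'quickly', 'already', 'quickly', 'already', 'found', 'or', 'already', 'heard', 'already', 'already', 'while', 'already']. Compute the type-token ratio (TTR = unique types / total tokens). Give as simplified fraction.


Tokens: 14
Unique types: ('already', 'found', 'heard', 'or', 'quickly', 'while') = 6
TTR = 6/14
Simplify: divide both by 2 -> 3/7
TTR = 3/7

3/7


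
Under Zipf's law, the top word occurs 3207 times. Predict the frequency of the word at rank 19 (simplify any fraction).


Zipf's law: freq(rank) = f1 / rank
f1 = 3207, rank = 19
freq = 3207 / 19
GCD(3207, 19) = 1
Simplified: 3207/19

3207/19


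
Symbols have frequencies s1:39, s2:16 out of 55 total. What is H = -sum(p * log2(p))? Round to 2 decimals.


Computing entropy H = -sum(p_i * log2(p_i)):
  s1: p = 39/55 = 0.7091, -p*log2(p) = 0.3517
  s2: p = 16/55 = 0.2909, -p*log2(p) = 0.5182
H = sum of terms = 0.8699
Rounded to 2 decimals: 0.87

0.87


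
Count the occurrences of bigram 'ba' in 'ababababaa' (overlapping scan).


Scanning 'ababababaa' for bigram 'ba':
  Position 0: 'ab' -> no
  Position 1: 'ba' -> MATCH
  Position 2: 'ab' -> no
  Position 3: 'ba' -> MATCH
  Position 4: 'ab' -> no
  Position 5: 'ba' -> MATCH
  Position 6: 'ab' -> no
  Position 7: 'ba' -> MATCH
  Position 8: 'aa' -> no
Total matches: 4

4


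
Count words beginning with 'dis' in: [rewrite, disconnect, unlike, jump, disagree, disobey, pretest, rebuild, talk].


Checking each word for prefix 'dis':
  'rewrite' -> no (count: 0)
  'disconnect' -> YES, starts with 'dis' (count: 1)
  'unlike' -> no (count: 1)
  'jump' -> no (count: 1)
  'disagree' -> YES, starts with 'dis' (count: 2)
  'disobey' -> YES, starts with 'dis' (count: 3)
  'pretest' -> no (count: 3)
  'rebuild' -> no (count: 3)
  'talk' -> no (count: 3)
Total with prefix 'dis': 3

3


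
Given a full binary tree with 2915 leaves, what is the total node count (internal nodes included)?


Leaf nodes (terminals): 2915
Internal nodes = n - 1 = 2915 - 1 = 2914
Total = leaves + internal = 2915 + 2914 = 5829

5829


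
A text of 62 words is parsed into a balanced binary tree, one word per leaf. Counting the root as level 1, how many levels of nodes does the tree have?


In a balanced binary tree with n leaves the deepest leaf is ceil(log2(n)) edges below the root,
so counting node levels inclusive of root and leaves gives ceil(log2(n)) + 1 levels.
log2(62) = 5.9542
ceil(5.9542) = 6
levels = 6 + 1 = 7

7


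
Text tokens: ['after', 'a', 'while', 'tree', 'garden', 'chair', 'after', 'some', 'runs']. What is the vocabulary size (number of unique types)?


Listing all tokens and tracking unique types:
  Token 1: 'after' -> NEW (unique so far: 1)
  Token 2: 'a' -> NEW (unique so far: 2)
  Token 3: 'while' -> NEW (unique so far: 3)
  Token 4: 'tree' -> NEW (unique so far: 4)
  Token 5: 'garden' -> NEW (unique so far: 5)
  Token 6: 'chair' -> NEW (unique so far: 6)
  Token 7: 'after' -> duplicate (unique so far: 6)
  Token 8: 'some' -> NEW (unique so far: 7)
  Token 9: 'runs' -> NEW (unique so far: 8)
Unique types: ('a', 'after', 'chair', 'garden', 'runs', 'some', 'tree', 'while')
Vocabulary size: 8

8


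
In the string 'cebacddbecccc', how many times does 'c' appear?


Scanning 'cebacddbecccc' for 'c':
  Position 0: 'c' -> MATCH (count: 1)
  Position 4: 'c' -> MATCH (count: 2)
  Position 9: 'c' -> MATCH (count: 3)
  Position 10: 'c' -> MATCH (count: 4)
  Position 11: 'c' -> MATCH (count: 5)
  Position 12: 'c' -> MATCH (count: 6)
Total occurrences of 'c': 6

6


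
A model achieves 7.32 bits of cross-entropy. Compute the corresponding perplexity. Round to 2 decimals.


Perplexity formula: PP = 2^H
H = 7.32
PP = 2^7.32
Decompose: 2^7.32 = 2^7 * 2^0.32
2^7 = 128, 2^0.32 ~ 1.2483305
PP ~ 128 * 1.2483305 = 159.7863040
Rounded to 2 decimals: 159.79

159.79


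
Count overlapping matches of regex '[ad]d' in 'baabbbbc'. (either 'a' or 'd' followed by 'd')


Pattern: [ad]d means either 'a' or 'd' followed by 'd'.
Scanning 'baabbbbc' position-by-position:
  Pos 0: window 'ba' -> no
  Pos 1: window 'aa' -> no
  Pos 2: window 'ab' -> no
  Pos 3: window 'bb' -> no
  Pos 4: window 'bb' -> no
  Pos 5: window 'bb' -> no
  Pos 6: window 'bc' -> no
  Pos 7: window 'c' -> no
Total matches: 0

0


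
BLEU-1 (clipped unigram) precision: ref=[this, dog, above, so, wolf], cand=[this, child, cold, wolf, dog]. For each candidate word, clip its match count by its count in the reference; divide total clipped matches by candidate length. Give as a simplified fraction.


Reference word counts: {'above': 1, 'dog': 1, 'so': 1, 'this': 1, 'wolf': 1}
Checking each candidate word (with clipping):
  'this' -> in reference (ref count 1, used 1/1) -> match (matches: 1)
  'child' -> not in reference -> no match (matches: 1)
  'cold' -> not in reference -> no match (matches: 1)
  'wolf' -> in reference (ref count 1, used 1/1) -> match (matches: 2)
  'dog' -> in reference (ref count 1, used 1/1) -> match (matches: 3)
Clipped matches: 3, Candidate length: 5
Precision = 3/5

3/5


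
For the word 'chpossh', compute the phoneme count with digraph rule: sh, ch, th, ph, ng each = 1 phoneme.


Parsing 'chpossh' greedily, digraphs first:
  'ch' -> digraph (1 consonant phoneme) (phonemes so far: 1)
  'p' -> consonant phoneme (phonemes so far: 2)
  'o' -> vowel phoneme (phonemes so far: 3)
  's' -> consonant phoneme (phonemes so far: 4)
  'sh' -> digraph (1 consonant phoneme) (phonemes so far: 5)
Total phonemes: 5

5


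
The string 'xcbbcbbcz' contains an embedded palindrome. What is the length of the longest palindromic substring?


Scanning 'xcbbcbbcz' for palindromic substrings.
Substring at positions 1-7: 'cbbcbbc'.
Check: reverse('cbbcbbc') = 'cbbcbbc' -> palindrome confirmed.
Neighbouring characters ('x' / 'z') break symmetry, so it cannot extend further.
No longer palindromic substring exists; longest length = 7

7


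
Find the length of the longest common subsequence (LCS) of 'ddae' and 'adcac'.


DP table for LCS of 'ddae' and 'adcac':
       a  d  c  a  c
    0  0  0  0  0  0
  d 0  0  1  1  1  1
  d 0  0  1  1  1  1
  a 0  1  1  1  2  2
  e 0  1  1  1  2  2
LCS: 'da'
LCS length = 2

2


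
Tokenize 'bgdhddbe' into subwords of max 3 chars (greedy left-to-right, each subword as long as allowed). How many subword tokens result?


'bgdhddbe' has 8 characters.
Chunking with max size 3:
  Chunk 1: 'bgd' (positions 0-2)
  Chunk 2: 'hdd' (positions 3-5)
  Chunk 3: 'be' (positions 6-7)
Total chunks: ceil(8 / 3) = 3

3


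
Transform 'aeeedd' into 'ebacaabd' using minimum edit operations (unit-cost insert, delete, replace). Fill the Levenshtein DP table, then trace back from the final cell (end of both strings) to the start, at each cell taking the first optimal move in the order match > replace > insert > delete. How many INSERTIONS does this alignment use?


Edit distance = 6. Backtracking from cell (6, 8) with preference match > replace > insert > delete,
then listing the resulting alignment 'aeeedd' -> 'ebacaabd' left to right:
  Step 1: insert 'e' [insertion #1]
  Step 2: insert 'b' [insertion #2]
  Step 3: keep 'a'
  Step 4: replace e->c
  Step 5: replace e->a
  Step 6: replace e->a
  Step 7: replace d->b
  Step 8: keep 'd'
Total insertions: 2

2


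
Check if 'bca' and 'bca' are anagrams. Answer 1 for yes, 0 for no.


Sort characters of 'bca': 'abc'
Sort characters of 'bca': 'abc'
Sorted forms match -> they ARE anagrams
Result: 1

1


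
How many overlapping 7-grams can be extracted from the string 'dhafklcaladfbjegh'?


String 'dhafklcaladfbjegh' has length L = 17.
Number of overlapping n-grams = L - n + 1
Substituting: 17 - 7 + 1 = 11

11


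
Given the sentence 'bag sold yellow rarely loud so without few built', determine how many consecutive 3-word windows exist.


Word trigrams from [9] words:
  Trigram 1: (bag sold yellow)
  Trigram 2: (sold yellow rarely)
  Trigram 3: (yellow rarely loud)
  Trigram 4: (rarely loud so)
  Trigram 5: (loud so without)
  Trigram 6: (so without few)
  Trigram 7: (without few built)
Total word trigrams: 9 - 2 = 7

7


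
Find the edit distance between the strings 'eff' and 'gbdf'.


Building DP table for s1='eff' (len 3) and s2='gbdf' (len 4):
       g  b  d  f
    0  1  2  3  4
  e 1  1  2  3  4
  f 2  2  2  3  3
  f 3  3  3  3  3
Edit distance = dp[3][4] = 3

3


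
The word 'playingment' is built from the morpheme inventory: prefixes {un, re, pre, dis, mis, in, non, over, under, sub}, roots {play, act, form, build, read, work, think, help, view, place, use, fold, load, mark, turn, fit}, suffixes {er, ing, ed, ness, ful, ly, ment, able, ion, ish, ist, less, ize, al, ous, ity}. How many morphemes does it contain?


Segmenting 'playingment' against the inventory:
  'play' -> root (morpheme 1)
  'ing' -> suffix (morpheme 2)
  'ment' -> suffix (morpheme 3)
Total morphemes: 3

3


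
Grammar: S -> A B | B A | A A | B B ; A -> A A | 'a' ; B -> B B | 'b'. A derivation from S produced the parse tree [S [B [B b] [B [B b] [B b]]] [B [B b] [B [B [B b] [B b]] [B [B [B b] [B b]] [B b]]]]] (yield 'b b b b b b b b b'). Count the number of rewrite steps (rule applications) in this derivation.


Every bracketed nonterminal node [X ...] in the tree is produced by exactly one rule application.
Reading the tree off as a leftmost derivation:
  Step 1: S  =>  B B   (applied S -> B B)
  Step 2: B B  =>  B B B   (applied B -> B B)
  Step 3: B B B  =>  b B B   (applied B -> b)
  Step 4: b B B  =>  b B B B   (applied B -> B B)
  Step 5: b B B B  =>  b b B B   (applied B -> b)
  Step 6: b b B B  =>  b b b B   (applied B -> b)
  Step 7: b b b B  =>  b b b B B   (applied B -> B B)
  Step 8: b b b B B  =>  b b b b B   (applied B -> b)
  Step 9: b b b b B  =>  b b b b B B   (applied B -> B B)
  Step 10: b b b b B B  =>  b b b b B B B   (applied B -> B B)
  Step 11: b b b b B B B  =>  b b b b b B B   (applied B -> b)
  Step 12: b b b b b B B  =>  b b b b b b B   (applied B -> b)
  Step 13: b b b b b b B  =>  b b b b b b B B   (applied B -> B B)
  Step 14: b b b b b b B B  =>  b b b b b b B B B   (applied B -> B B)
  Step 15: b b b b b b B B B  =>  b b b b b b b B B   (applied B -> b)
  Step 16: b b b b b b b B B  =>  b b b b b b b b B   (applied B -> b)
  Step 17: b b b b b b b b B  =>  b b b b b b b b b   (applied B -> b)
Final yield: b b b b b b b b b
Total rewrite steps: 17

17


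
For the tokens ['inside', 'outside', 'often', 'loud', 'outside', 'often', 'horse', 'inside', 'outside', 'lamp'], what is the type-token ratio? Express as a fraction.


Tokens: 10
Unique types: ('horse', 'inside', 'lamp', 'loud', 'often', 'outside') = 6
TTR = 6/10
Simplify: divide both by 2 -> 3/5
TTR = 3/5

3/5


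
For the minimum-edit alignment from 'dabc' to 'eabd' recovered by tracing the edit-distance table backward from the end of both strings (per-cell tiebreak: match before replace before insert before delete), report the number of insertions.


Edit distance = 2. Backtracking from cell (4, 4) with preference match > replace > insert > delete,
then listing the resulting alignment 'dabc' -> 'eabd' left to right:
  Step 1: replace d->e
  Step 2: keep 'a'
  Step 3: keep 'b'
  Step 4: replace c->d
Total insertions: 0

0


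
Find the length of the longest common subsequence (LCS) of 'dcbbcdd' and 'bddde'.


DP table for LCS of 'dcbbcdd' and 'bddde':
       b  d  d  d  e
    0  0  0  0  0  0
  d 0  0  1  1  1  1
  c 0  0  1  1  1  1
  b 0  1  1  1  1  1
  b 0  1  1  1  1  1
  c 0  1  1  1  1  1
  d 0  1  2  2  2  2
  d 0  1  2  3  3  3
LCS: 'ddd'
LCS length = 3

3


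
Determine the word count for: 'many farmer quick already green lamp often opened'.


Counting words by splitting on spaces:
  Word 1: 'many'
  Word 2: 'farmer'
  Word 3: 'quick'
  Word 4: 'already'
  Word 5: 'green'
  Word 6: 'lamp'
  Word 7: 'often'
  Word 8: 'opened'
Total words: 8

8


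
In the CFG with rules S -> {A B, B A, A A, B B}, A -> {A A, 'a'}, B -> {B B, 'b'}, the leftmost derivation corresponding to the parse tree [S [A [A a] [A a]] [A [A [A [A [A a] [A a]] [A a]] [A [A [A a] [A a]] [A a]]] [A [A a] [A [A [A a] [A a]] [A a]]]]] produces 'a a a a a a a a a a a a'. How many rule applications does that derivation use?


Every bracketed nonterminal node [X ...] in the tree is produced by exactly one rule application.
Reading the tree off as a leftmost derivation:
  Step 1: S  =>  A A   (applied S -> A A)
  Step 2: A A  =>  A A A   (applied A -> A A)
  Step 3: A A A  =>  a A A   (applied A -> a)
  Step 4: a A A  =>  a a A   (applied A -> a)
  Step 5: a a A  =>  a a A A   (applied A -> A A)
  Step 6: a a A A  =>  a a A A A   (applied A -> A A)
  Step 7: a a A A A  =>  a a A A A A   (applied A -> A A)
  Step 8: a a A A A A  =>  a a A A A A A   (applied A -> A A)
  Step 9: a a A A A A A  =>  a a a A A A A   (applied A -> a)
  Step 10: a a a A A A A  =>  a a a a A A A   (applied A -> a)
  Step 11: a a a a A A A  =>  a a a a a A A   (applied A -> a)
  Step 12: a a a a a A A  =>  a a a a a A A A   (applied A -> A A)
  Step 13: a a a a a A A A  =>  a a a a a A A A A   (applied A -> A A)
  Step 14: a a a a a A A A A  =>  a a a a a a A A A   (applied A -> a)
  Step 15: a a a a a a A A A  =>  a a a a a a a A A   (applied A -> a)
  Step 16: a a a a a a a A A  =>  a a a a a a a a A   (applied A -> a)
  Step 17: a a a a a a a a A  =>  a a a a a a a a A A   (applied A -> A A)
  Step 18: a a a a a a a a A A  =>  a a a a a a a a a A   (applied A -> a)
  Step 19: a a a a a a a a a A  =>  a a a a a a a a a A A   (applied A -> A A)
  Step 20: a a a a a a a a a A A  =>  a a a a a a a a a A A A   (applied A -> A A)
  Step 21: a a a a a a a a a A A A  =>  a a a a a a a a a a A A   (applied A -> a)
  Step 22: a a a a a a a a a a A A  =>  a a a a a a a a a a a A   (applied A -> a)
  Step 23: a a a a a a a a a a a A  =>  a a a a a a a a a a a a   (applied A -> a)
Final yield: a a a a a a a a a a a a
Total rewrite steps: 23

23


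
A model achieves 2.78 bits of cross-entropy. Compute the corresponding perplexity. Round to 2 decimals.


Perplexity formula: PP = 2^H
H = 2.78
PP = 2^2.78
Decompose: 2^2.78 = 2^2 * 2^0.78
2^2 = 4, 2^0.78 ~ 1.7171309
PP ~ 4 * 1.7171309 = 6.8685236
Rounded to 2 decimals: 6.87

6.87


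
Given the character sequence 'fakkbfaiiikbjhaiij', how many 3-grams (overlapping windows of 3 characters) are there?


String 'fakkbfaiiikbjhaiij' has length L = 18.
Number of overlapping n-grams = L - n + 1
Substituting: 18 - 3 + 1 = 16

16


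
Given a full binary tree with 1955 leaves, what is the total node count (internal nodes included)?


Leaf nodes (terminals): 1955
Internal nodes = n - 1 = 1955 - 1 = 1954
Total = leaves + internal = 1955 + 1954 = 3909

3909


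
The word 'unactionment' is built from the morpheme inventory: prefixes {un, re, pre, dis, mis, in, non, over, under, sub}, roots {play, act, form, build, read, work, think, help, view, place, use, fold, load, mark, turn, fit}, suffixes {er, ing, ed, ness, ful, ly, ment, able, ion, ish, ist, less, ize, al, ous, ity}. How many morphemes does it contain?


Segmenting 'unactionment' against the inventory:
  'un' -> prefix (morpheme 1)
  'act' -> root (morpheme 2)
  'ion' -> suffix (morpheme 3)
  'ment' -> suffix (morpheme 4)
Total morphemes: 4

4


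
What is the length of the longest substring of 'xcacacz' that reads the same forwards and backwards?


Scanning 'xcacacz' for palindromic substrings.
Substring at positions 1-5: 'cacac'.
Check: reverse('cacac') = 'cacac' -> palindrome confirmed.
Neighbouring characters ('x' / 'z') break symmetry, so it cannot extend further.
No longer palindromic substring exists; longest length = 5

5


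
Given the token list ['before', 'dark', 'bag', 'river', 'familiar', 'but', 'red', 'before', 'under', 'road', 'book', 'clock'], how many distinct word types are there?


Listing all tokens and tracking unique types:
  Token 1: 'before' -> NEW (unique so far: 1)
  Token 2: 'dark' -> NEW (unique so far: 2)
  Token 3: 'bag' -> NEW (unique so far: 3)
  Token 4: 'river' -> NEW (unique so far: 4)
  Token 5: 'familiar' -> NEW (unique so far: 5)
  Token 6: 'but' -> NEW (unique so far: 6)
  Token 7: 'red' -> NEW (unique so far: 7)
  Token 8: 'before' -> duplicate (unique so far: 7)
  Token 9: 'under' -> NEW (unique so far: 8)
  Token 10: 'road' -> NEW (unique so far: 9)
  Token 11: 'book' -> NEW (unique so far: 10)
  Token 12: 'clock' -> NEW (unique so far: 11)
Unique types: ('bag', 'before', 'book', 'but', 'clock', 'dark', 'familiar', 'red', 'river', 'road', 'under')
Vocabulary size: 11

11


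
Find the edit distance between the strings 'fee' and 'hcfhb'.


Building DP table for s1='fee' (len 3) and s2='hcfhb' (len 5):
       h  c  f  h  b
    0  1  2  3  4  5
  f 1  1  2  2  3  4
  e 2  2  2  3  3  4
  e 3  3  3  3  4  4
Edit distance = dp[3][5] = 4

4


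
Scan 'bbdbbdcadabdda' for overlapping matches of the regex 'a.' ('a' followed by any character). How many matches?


Pattern: a. means 'a' followed by any character.
Scanning 'bbdbbdcadabdda' position-by-position:
  Pos 0: window 'bb' -> no
  Pos 1: window 'bd' -> no
  Pos 2: window 'db' -> no
  Pos 3: window 'bb' -> no
  Pos 4: window 'bd' -> no
  Pos 5: window 'dc' -> no
  Pos 6: window 'ca' -> no
  Pos 7: window 'ad' -> MATCH
  Pos 8: window 'da' -> no
  Pos 9: window 'ab' -> MATCH
  Pos 10: window 'bd' -> no
  Pos 11: window 'dd' -> no
  Pos 12: window 'da' -> no
  Pos 13: window 'a' -> no
Total matches: 2

2


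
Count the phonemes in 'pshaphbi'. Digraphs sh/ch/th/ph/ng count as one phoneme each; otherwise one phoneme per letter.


Parsing 'pshaphbi' greedily, digraphs first:
  'p' -> consonant phoneme (phonemes so far: 1)
  'sh' -> digraph (1 consonant phoneme) (phonemes so far: 2)
  'a' -> vowel phoneme (phonemes so far: 3)
  'ph' -> digraph (1 consonant phoneme) (phonemes so far: 4)
  'b' -> consonant phoneme (phonemes so far: 5)
  'i' -> vowel phoneme (phonemes so far: 6)
Total phonemes: 6

6


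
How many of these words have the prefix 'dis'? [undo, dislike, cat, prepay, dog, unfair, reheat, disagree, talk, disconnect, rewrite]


Checking each word for prefix 'dis':
  'undo' -> no (count: 0)
  'dislike' -> YES, starts with 'dis' (count: 1)
  'cat' -> no (count: 1)
  'prepay' -> no (count: 1)
  'dog' -> no (count: 1)
  'unfair' -> no (count: 1)
  'reheat' -> no (count: 1)
  'disagree' -> YES, starts with 'dis' (count: 2)
  'talk' -> no (count: 2)
  'disconnect' -> YES, starts with 'dis' (count: 3)
  'rewrite' -> no (count: 3)
Total with prefix 'dis': 3

3


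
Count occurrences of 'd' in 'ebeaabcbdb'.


Scanning 'ebeaabcbdb' for 'd':
  Position 8: 'd' -> MATCH (count: 1)
Total occurrences of 'd': 1

1


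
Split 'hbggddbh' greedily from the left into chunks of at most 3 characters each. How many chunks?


'hbggddbh' has 8 characters.
Chunking with max size 3:
  Chunk 1: 'hbg' (positions 0-2)
  Chunk 2: 'gdd' (positions 3-5)
  Chunk 3: 'bh' (positions 6-7)
Total chunks: ceil(8 / 3) = 3

3


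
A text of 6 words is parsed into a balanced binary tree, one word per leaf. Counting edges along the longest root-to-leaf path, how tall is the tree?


In a balanced binary tree with n leaves the deepest leaf is ceil(log2(n)) edges below the root.
log2(6) = 2.5850
ceil(2.5850) = 3
height (edges) = 3

3


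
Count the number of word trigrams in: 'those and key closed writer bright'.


Word trigrams from [6] words:
  Trigram 1: (those and key)
  Trigram 2: (and key closed)
  Trigram 3: (key closed writer)
  Trigram 4: (closed writer bright)
Total word trigrams: 6 - 2 = 4

4


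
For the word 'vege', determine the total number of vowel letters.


Scanning each character of 'vege':
  Position 1: 'v' -> consonant (running count: 0)
  Position 2: 'e' -> vowel (running count: 1)
  Position 3: 'g' -> consonant (running count: 1)
  Position 4: 'e' -> vowel (running count: 2)
Total vowels: 2

2


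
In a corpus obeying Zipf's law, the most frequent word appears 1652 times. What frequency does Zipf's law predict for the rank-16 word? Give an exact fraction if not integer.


Zipf's law: freq(rank) = f1 / rank
f1 = 1652, rank = 16
freq = 1652 / 16
GCD(1652, 16) = 4
Simplified: 413/4

413/4


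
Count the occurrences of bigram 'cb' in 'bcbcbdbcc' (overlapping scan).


Scanning 'bcbcbdbcc' for bigram 'cb':
  Position 0: 'bc' -> no
  Position 1: 'cb' -> MATCH
  Position 2: 'bc' -> no
  Position 3: 'cb' -> MATCH
  Position 4: 'bd' -> no
  Position 5: 'db' -> no
  Position 6: 'bc' -> no
  Position 7: 'cc' -> no
Total matches: 2

2


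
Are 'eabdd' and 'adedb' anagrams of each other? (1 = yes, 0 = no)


Sort characters of 'eabdd': 'abdde'
Sort characters of 'adedb': 'abdde'
Sorted forms match -> they ARE anagrams
Result: 1

1


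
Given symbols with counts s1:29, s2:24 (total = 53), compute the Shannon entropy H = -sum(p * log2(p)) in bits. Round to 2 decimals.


Computing entropy H = -sum(p_i * log2(p_i)):
  s1: p = 29/53 = 0.5472, -p*log2(p) = 0.4760
  s2: p = 24/53 = 0.4528, -p*log2(p) = 0.5176
H = sum of terms = 0.9936
Rounded to 2 decimals: 0.99

0.99


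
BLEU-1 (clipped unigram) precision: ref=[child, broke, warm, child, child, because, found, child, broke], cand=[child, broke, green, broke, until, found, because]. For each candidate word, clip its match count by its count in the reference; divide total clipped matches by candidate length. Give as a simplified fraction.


Reference word counts: {'because': 1, 'broke': 2, 'child': 4, 'found': 1, 'warm': 1}
Checking each candidate word (with clipping):
  'child' -> in reference (ref count 4, used 1/4) -> match (matches: 1)
  'broke' -> in reference (ref count 2, used 1/2) -> match (matches: 2)
  'green' -> not in reference -> no match (matches: 2)
  'broke' -> in reference (ref count 2, used 2/2) -> match (matches: 3)
  'until' -> not in reference -> no match (matches: 3)
  'found' -> in reference (ref count 1, used 1/1) -> match (matches: 4)
  'because' -> in reference (ref count 1, used 1/1) -> match (matches: 5)
Clipped matches: 5, Candidate length: 7
Precision = 5/7

5/7
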